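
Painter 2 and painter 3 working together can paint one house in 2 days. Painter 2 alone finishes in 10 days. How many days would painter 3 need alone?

5/2 days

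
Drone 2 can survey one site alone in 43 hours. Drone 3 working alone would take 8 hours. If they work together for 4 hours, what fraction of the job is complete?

51/86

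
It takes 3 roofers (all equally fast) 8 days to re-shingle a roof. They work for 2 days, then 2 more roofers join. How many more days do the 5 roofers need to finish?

One roofer does 1/24 of the job per day.
After 2 days with 3 roofers, 1/4 is done (3/4 left).
With 5 roofers the rate is 5/24, so the rest takes 3/4 ÷ 5/24 = 18/5 days.

18/5 days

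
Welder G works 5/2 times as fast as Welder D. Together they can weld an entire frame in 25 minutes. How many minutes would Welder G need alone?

35 minutes

Let Welder D's rate be r; then Welder G's rate is (5/2)r, so together (5/2 + 1)r = (7/2)r = 1/25.
Thus r = 2/175 per minute.
Welder D alone: 175/2 minutes; Welder G alone: 35 minutes.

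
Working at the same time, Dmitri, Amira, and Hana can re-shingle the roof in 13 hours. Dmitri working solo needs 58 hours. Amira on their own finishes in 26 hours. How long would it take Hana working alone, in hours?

Combined rate is 1/13 per hour.
Known contribution: 1/58 + 1/26 = (13 + 29)/754 = 42/754 = 21/377 per hour.
So Hana's rate is 1/13 − 21/377 = 8/377, meaning 377/8 hours alone.

377/8 hours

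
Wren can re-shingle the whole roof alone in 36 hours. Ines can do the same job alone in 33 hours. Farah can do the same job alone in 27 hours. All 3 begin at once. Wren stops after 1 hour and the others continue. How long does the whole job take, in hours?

In the first 1 hour the combined rate is 113/1188, so 113/1188 of the job is done, leaving 1075/1188.
After Wren leaves the rate is 20/297 per hour; the remaining 1075/1188 takes 215/16 hours.
Total = 1 + 215/16 = 231/16 hours.

231/16 hours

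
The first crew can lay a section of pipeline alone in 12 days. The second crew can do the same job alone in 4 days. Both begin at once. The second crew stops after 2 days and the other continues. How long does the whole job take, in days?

6 days

In the first 2 days the combined rate is 1/3, so 2/3 of the job is done, leaving 1/3.
After the second crew leaves the rate is 1/12 per day; the remaining 1/3 takes 4 days.
Total = 2 + 4 = 6 days.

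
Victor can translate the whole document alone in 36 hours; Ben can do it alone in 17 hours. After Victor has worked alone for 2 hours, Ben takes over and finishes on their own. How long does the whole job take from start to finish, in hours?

In 2 hours Victor does 2/36 = 1/18 of the job, leaving 17/18.
Ben works at 1/17 per hour, so finishing takes 17/18 ÷ 1/17 = 289/18 hours.
Total time = 2 + 289/18 = 325/18 hours.

325/18 hours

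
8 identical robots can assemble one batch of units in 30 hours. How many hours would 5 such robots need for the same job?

48 hours

Total work is 8·30 = 240 robot-hours.
With 5 robots: 240/5 = 48 hours.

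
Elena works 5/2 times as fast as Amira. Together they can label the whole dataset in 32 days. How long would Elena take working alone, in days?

Let Amira's rate be r; then Elena's rate is (5/2)r, so together (5/2 + 1)r = (7/2)r = 1/32.
Thus r = 1/112 per day.
Amira alone: 112 days; Elena alone: 224/5 days.

224/5 days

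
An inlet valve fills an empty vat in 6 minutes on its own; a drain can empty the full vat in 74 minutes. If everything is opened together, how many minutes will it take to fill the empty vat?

Net rate = 1/6 − 1/74 = (37 − 3)/222 = 34/222 = 17/111 per minute.
Filling time = 1 ÷ (17/111) = 111/17 minutes.

111/17 minutes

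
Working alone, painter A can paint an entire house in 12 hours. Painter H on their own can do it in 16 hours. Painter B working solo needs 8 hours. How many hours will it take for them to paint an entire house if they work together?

Combined rate: 1/12 + 1/16 + 1/8 = (4 + 3 + 6)/48 = 13/48 per hour.
Time = 1 ÷ (13/48) = 48/13 hours.

48/13 hours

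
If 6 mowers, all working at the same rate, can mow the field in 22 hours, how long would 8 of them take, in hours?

Total work is 6·22 = 132 mower-hours.
With 8 mowers: 132/8 = 33/2 hours.

33/2 hours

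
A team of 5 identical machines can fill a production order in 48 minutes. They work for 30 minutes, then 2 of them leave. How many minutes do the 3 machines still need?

30 minutes

One machine does 1/240 of the job per minute.
After 30 minutes with 5 machines, 5/8 is done (3/8 left).
With 3 machines the rate is 3/240 = 1/80, so the rest takes 3/8 ÷ 1/80 = 30 minutes.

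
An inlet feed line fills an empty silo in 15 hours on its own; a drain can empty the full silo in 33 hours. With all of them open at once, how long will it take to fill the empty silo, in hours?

55/2 hours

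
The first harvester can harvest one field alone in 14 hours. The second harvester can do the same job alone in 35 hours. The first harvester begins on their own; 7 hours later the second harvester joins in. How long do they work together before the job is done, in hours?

5 hours

In the first 7 hours the first harvester alone does 7/14 = 1/2 of the job, leaving 1/2.
Once everyone is working, combined rate: 1/14 + 1/35 = (5 + 2)/70 = 7/70 = 1/10 per hour.
Remaining 1/2 at 1/10 per hour takes 5 hours.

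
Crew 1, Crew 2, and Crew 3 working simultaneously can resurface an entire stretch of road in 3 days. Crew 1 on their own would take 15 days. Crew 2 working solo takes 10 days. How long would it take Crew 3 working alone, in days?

6 days

Combined rate is 1/3 per day.
Known contribution: 1/15 + 1/10 = (2 + 3)/30 = 5/30 = 1/6 per day.
So Crew 3's rate is 1/3 − 1/6 = 1/6, meaning 6 days alone.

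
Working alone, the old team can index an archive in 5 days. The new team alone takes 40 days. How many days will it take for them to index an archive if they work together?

With two workers the combined time is the product over the sum: 5·40/(5+40) = 200/45 = 40/9 days.

40/9 days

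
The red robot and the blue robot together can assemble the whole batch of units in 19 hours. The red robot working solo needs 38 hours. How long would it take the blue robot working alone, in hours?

Combined rate is 1/19 per hour.
Known contribution: 1/38 per hour.
So the blue robot's rate is 1/19 − 1/38 = 1/38, meaning 38 hours alone.

38 hours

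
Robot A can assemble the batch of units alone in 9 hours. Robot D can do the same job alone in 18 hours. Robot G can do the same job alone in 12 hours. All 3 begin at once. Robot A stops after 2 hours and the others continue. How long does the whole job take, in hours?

28/5 hours

In the first 2 hours the combined rate is 1/4, so 1/2 of the job is done, leaving 1/2.
After robot A leaves the rate is 5/36 per hour; the remaining 1/2 takes 18/5 hours.
Total = 2 + 18/5 = 28/5 hours.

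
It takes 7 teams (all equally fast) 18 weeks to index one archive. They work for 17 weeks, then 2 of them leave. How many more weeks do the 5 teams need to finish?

7/5 weeks

One team does 1/126 of the job per week.
After 17 weeks with 7 teams, 17/18 is done (1/18 left).
With 5 teams the rate is 5/126, so the rest takes 1/18 ÷ 5/126 = 7/5 weeks.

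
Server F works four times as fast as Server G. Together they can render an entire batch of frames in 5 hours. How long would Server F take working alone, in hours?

25/4 hours

Let Server G's rate be r; then Server F's rate is 4r, so together (4 + 1)r = 5r = 1/5.
Thus r = 1/25 per hour.
Server G alone: 25 hours; Server F alone: 25/4 hours.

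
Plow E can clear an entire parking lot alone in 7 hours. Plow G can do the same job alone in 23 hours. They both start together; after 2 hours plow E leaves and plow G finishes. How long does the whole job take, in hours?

In the first 2 hours the combined rate is 30/161, so 60/161 of the job is done, leaving 101/161.
After plow E leaves the rate is 1/23 per hour; the remaining 101/161 takes 101/7 hours.
Total = 2 + 101/7 = 115/7 hours.

115/7 hours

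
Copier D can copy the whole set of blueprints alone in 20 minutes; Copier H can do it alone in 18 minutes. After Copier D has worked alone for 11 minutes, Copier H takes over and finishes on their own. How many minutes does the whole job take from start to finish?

In 11 minutes Copier D does 11/20 of the job, leaving 9/20.
Copier H works at 1/18 per minute, so finishing takes 9/20 ÷ 1/18 = 81/10 minutes.
Total time = 11 + 81/10 = 191/10 minutes.

191/10 minutes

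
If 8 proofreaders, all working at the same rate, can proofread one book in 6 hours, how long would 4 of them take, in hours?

Total work is 8·6 = 48 proofreader-hours.
With 4 proofreaders: 48/4 = 12 hours.

12 hours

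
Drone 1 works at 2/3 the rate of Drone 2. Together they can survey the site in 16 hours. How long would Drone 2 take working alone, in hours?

Let Drone 2's rate be r; then Drone 1's rate is (2/3)r, so together (2/3 + 1)r = (5/3)r = 1/16.
Thus r = 3/80 per hour.
Drone 2 alone: 80/3 hours; Drone 1 alone: 40 hours.

80/3 hours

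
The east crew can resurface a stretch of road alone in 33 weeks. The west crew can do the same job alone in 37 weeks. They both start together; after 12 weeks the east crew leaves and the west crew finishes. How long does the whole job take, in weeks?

In the first 12 weeks the combined rate is 70/1221, so 280/407 of the job is done, leaving 127/407.
After the east crew leaves the rate is 1/37 per week; the remaining 127/407 takes 127/11 weeks.
Total = 12 + 127/11 = 259/11 weeks.

259/11 weeks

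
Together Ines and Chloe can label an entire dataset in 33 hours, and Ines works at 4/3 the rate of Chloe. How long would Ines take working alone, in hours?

Let Chloe's rate be r; then Ines's rate is (4/3)r, so together (4/3 + 1)r = (7/3)r = 1/33.
Thus r = 1/77 per hour.
Chloe alone: 77 hours; Ines alone: 231/4 hours.

231/4 hours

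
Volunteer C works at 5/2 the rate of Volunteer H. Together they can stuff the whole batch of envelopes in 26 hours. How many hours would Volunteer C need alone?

182/5 hours

Let Volunteer H's rate be r; then Volunteer C's rate is (5/2)r, so together (5/2 + 1)r = (7/2)r = 1/26.
Thus r = 1/91 per hour.
Volunteer H alone: 91 hours; Volunteer C alone: 182/5 hours.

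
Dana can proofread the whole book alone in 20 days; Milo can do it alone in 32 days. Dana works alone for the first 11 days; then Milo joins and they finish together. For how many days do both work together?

72/13 days

In 11 days Dana does 11/20 of the job, leaving 9/20.
Dana and Milo together work at 13/160 per day, so finishing takes 9/20 ÷ 13/160 = 72/13 days.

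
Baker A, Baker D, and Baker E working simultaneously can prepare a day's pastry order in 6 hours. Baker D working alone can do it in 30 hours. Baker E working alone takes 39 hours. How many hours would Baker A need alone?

Combined rate is 1/6 per hour.
Known contribution: 1/30 + 1/39 = (13 + 10)/390 = 23/390 per hour.
So Baker A's rate is 1/6 − 23/390 = 7/65, meaning 65/7 hours alone.

65/7 hours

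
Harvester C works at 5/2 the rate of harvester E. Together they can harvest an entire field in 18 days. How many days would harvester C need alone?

Let harvester E's rate be r; then harvester C's rate is (5/2)r, so together (5/2 + 1)r = (7/2)r = 1/18.
Thus r = 1/63 per day.
Harvester E alone: 63 days; harvester C alone: 126/5 days.

126/5 days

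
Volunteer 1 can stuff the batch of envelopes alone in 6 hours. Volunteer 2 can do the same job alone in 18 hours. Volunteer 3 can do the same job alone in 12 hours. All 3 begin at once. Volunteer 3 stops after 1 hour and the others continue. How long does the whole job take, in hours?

33/8 hours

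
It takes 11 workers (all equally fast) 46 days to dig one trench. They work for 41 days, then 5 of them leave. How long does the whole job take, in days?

One worker does 1/506 of the job per day.
After 41 days with 11 workers, 41/46 is done (5/46 left).
With 6 workers the rate is 6/506 = 3/253, so the rest takes 5/46 ÷ 3/253 = 55/6 days.
Total = 41 + 55/6 = 301/6 days.

301/6 days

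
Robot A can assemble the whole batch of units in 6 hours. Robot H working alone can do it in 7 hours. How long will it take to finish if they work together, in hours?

With two workers the combined time is the product over the sum: 6·7/(6+7) = 42/13 hours.

42/13 hours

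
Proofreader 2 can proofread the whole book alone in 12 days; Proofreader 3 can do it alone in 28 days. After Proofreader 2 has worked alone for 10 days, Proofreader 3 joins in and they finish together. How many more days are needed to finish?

7/5 days

In 10 days Proofreader 2 does 10/12 = 5/6 of the job, leaving 1/6.
Proofreader 2 and Proofreader 3 together work at 5/42 per day, so finishing takes 1/6 ÷ 5/42 = 7/5 days.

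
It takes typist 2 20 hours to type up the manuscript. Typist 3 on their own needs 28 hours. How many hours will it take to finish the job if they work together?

35/3 hours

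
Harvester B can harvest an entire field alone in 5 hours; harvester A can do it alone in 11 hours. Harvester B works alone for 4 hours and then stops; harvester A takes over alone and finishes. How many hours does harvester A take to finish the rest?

11/5 hours

In 4 hours harvester B does 4/5 of the job, leaving 1/5.
Harvester A works at 1/11 per hour, so finishing takes 1/5 ÷ 1/11 = 11/5 hours.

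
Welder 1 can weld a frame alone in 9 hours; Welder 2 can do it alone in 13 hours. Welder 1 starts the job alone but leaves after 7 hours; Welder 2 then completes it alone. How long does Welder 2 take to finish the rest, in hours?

26/9 hours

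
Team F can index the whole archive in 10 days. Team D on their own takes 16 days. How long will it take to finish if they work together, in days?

80/13 days

With two workers the combined time is the product over the sum: 10·16/(10+16) = 160/26 = 80/13 days.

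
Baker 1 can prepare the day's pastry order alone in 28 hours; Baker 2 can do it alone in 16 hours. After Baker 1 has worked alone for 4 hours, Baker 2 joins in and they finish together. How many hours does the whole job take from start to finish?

140/11 hours

In 4 hours Baker 1 does 4/28 = 1/7 of the job, leaving 6/7.
Baker 1 and Baker 2 together work at 11/112 per hour, so finishing takes 6/7 ÷ 11/112 = 96/11 hours.
Total time = 4 + 96/11 = 140/11 hours.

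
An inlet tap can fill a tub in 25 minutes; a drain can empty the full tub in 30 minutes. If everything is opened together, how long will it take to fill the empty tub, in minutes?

150 minutes

Net rate = 1/25 − 1/30 = (6 − 5)/150 = 1/150 per minute.
Filling time = 1 ÷ (1/150) = 150 minutes.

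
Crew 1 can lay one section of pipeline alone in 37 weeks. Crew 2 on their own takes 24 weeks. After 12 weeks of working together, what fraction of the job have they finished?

Combined rate: 1/37 + 1/24 = (24 + 37)/888 = 61/888 per week.
In 12 weeks they complete 12·61/888 = 61/74 of the job.

61/74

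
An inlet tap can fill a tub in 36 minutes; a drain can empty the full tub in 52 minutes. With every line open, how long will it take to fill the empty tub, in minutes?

Net rate = 1/36 − 1/52 = (13 − 9)/468 = 4/468 = 1/117 per minute.
Filling time = 1 ÷ (1/117) = 117 minutes.

117 minutes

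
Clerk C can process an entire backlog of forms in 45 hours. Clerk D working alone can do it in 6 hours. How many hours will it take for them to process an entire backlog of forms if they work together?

With two workers the combined time is the product over the sum: 45·6/(45+6) = 270/51 = 90/17 hours.

90/17 hours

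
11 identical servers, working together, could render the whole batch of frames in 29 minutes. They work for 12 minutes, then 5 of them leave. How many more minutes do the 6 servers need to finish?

187/6 minutes

One server does 1/319 of the job per minute.
After 12 minutes with 11 servers, 12/29 is done (17/29 left).
With 6 servers the rate is 6/319, so the rest takes 17/29 ÷ 6/319 = 187/6 minutes.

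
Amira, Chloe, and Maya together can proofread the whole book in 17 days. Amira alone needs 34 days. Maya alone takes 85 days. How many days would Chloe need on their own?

Combined rate is 1/17 per day.
Known contribution: 1/34 + 1/85 = (5 + 2)/170 = 7/170 per day.
So Chloe's rate is 1/17 − 7/170 = 3/170, meaning 170/3 days alone.

170/3 days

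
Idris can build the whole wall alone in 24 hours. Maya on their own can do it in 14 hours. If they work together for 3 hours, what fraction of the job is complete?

19/56

Combined rate: 1/24 + 1/14 = (7 + 12)/168 = 19/168 per hour.
In 3 hours they complete 3·19/168 = 19/56 of the job.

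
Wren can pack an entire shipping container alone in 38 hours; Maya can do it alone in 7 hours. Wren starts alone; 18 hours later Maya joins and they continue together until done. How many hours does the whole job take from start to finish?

190/9 hours

In 18 hours Wren does 18/38 = 9/19 of the job, leaving 10/19.
Wren and Maya together work at 45/266 per hour, so finishing takes 10/19 ÷ 45/266 = 28/9 hours.
Total time = 18 + 28/9 = 190/9 hours.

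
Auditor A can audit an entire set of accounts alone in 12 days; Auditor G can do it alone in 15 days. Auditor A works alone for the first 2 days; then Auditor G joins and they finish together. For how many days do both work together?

50/9 days

In 2 days Auditor A does 2/12 = 1/6 of the job, leaving 5/6.
Auditor A and Auditor G together work at 3/20 per day, so finishing takes 5/6 ÷ 3/20 = 50/9 days.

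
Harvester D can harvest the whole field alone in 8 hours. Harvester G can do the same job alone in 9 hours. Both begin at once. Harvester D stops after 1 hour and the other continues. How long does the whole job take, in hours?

63/8 hours

In the first 1 hour the combined rate is 17/72, so 17/72 of the job is done, leaving 55/72.
After harvester D leaves the rate is 1/9 per hour; the remaining 55/72 takes 55/8 hours.
Total = 1 + 55/8 = 63/8 hours.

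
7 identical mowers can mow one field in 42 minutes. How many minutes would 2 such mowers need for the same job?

Total work is 7·42 = 294 mower-minutes.
With 2 mowers: 294/2 = 147 minutes.

147 minutes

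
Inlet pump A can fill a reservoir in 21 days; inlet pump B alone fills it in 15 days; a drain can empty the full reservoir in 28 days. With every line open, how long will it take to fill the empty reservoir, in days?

Net rate = 1/21 + 1/15 − 1/28 = (20 + 28 − 15)/420 = 33/420 = 11/140 per day.
Filling time = 1 ÷ (11/140) = 140/11 days.

140/11 days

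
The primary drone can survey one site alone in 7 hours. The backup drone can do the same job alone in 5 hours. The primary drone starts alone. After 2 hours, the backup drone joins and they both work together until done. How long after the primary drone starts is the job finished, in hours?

In the first 2 hours the primary drone alone does 2/7 of the job, leaving 5/7.
Once everyone is working, combined rate: 1/7 + 1/5 = (5 + 7)/35 = 12/35 per hour.
Remaining 5/7 at 12/35 per hour takes 25/12 hours.
Total from the start = 2 + 25/12 = 49/12 hours.

49/12 hours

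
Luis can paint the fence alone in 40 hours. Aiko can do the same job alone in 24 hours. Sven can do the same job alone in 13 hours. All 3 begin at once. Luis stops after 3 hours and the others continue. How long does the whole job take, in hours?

In the first 3 hours the combined rate is 28/195, so 28/65 of the job is done, leaving 37/65.
After Luis leaves the rate is 37/312 per hour; the remaining 37/65 takes 24/5 hours.
Total = 3 + 24/5 = 39/5 hours.

39/5 hours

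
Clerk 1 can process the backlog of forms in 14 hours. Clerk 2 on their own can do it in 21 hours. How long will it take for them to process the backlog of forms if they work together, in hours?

Combined rate: 1/14 + 1/21 = (3 + 2)/42 = 5/42 per hour.
Time = 1 ÷ (5/42) = 42/5 hours.

42/5 hours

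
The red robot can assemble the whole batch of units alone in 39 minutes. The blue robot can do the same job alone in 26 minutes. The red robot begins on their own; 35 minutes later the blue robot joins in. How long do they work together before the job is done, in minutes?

8/5 minutes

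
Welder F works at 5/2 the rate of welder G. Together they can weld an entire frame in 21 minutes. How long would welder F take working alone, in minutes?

147/5 minutes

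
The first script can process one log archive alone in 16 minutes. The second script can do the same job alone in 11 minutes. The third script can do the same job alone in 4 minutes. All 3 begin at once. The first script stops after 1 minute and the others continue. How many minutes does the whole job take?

11/4 minutes

In the first 1 minute the combined rate is 71/176, so 71/176 of the job is done, leaving 105/176.
After the first script leaves the rate is 15/44 per minute; the remaining 105/176 takes 7/4 minutes.
Total = 1 + 7/4 = 11/4 minutes.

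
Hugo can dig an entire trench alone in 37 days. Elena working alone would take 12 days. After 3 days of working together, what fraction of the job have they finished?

Combined rate: 1/37 + 1/12 = (12 + 37)/444 = 49/444 per day.
In 3 days they complete 3·49/444 = 49/148 of the job.

49/148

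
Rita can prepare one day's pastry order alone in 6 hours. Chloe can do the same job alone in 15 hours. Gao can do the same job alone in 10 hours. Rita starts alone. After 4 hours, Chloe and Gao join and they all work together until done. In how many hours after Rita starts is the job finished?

5 hours

In the first 4 hours Rita alone does 4/6 = 2/3 of the job, leaving 1/3.
Once everyone is working, combined rate: 1/6 + 1/15 + 1/10 = (5 + 2 + 3)/30 = 10/30 = 1/3 per hour.
Remaining 1/3 at 1/3 per hour takes 1 hour.
Total from the start = 4 + 1 = 5 hours.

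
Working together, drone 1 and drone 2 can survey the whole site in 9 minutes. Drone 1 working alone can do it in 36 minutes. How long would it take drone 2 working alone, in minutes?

Combined rate is 1/9 per minute.
Known contribution: 1/36 per minute.
So drone 2's rate is 1/9 − 1/36 = 1/12, meaning 12 minutes alone.

12 minutes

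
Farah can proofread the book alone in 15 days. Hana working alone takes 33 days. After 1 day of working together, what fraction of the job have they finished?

16/165

Combined rate: 1/15 + 1/33 = (11 + 5)/165 = 16/165 per day.
In 1 day they complete 1·16/165 = 16/165 of the job.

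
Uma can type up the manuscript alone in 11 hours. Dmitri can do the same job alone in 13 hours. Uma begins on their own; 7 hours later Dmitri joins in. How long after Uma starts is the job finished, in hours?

In the first 7 hours Uma alone does 7/11 of the job, leaving 4/11.
Once everyone is working, combined rate: 1/11 + 1/13 = (13 + 11)/143 = 24/143 per hour.
Remaining 4/11 at 24/143 per hour takes 13/6 hours.
Total from the start = 7 + 13/6 = 55/6 hours.

55/6 hours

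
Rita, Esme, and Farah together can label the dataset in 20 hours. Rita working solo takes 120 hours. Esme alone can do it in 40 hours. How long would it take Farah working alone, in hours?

60 hours

Combined rate is 1/20 per hour.
Known contribution: 1/120 + 1/40 = (1 + 3)/120 = 4/120 = 1/30 per hour.
So Farah's rate is 1/20 − 1/30 = 1/60, meaning 60 hours alone.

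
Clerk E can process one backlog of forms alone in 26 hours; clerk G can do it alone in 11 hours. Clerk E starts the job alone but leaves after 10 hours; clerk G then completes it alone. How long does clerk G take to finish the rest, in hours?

In 10 hours clerk E does 10/26 = 5/13 of the job, leaving 8/13.
Clerk G works at 1/11 per hour, so finishing takes 8/13 ÷ 1/11 = 88/13 hours.

88/13 hours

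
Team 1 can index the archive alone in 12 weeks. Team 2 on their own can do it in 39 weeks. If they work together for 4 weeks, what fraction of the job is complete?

Combined rate: 1/12 + 1/39 = (13 + 4)/156 = 17/156 per week.
In 4 weeks they complete 4·17/156 = 17/39 of the job.

17/39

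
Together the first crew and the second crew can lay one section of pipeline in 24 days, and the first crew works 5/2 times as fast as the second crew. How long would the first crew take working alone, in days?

168/5 days

Let the second crew's rate be r; then the first crew's rate is (5/2)r, so together (5/2 + 1)r = (7/2)r = 1/24.
Thus r = 1/84 per day.
The second crew alone: 84 days; the first crew alone: 168/5 days.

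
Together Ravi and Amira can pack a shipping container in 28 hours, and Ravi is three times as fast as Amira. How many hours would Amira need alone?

Let Amira's rate be r; then Ravi's rate is 3r, so together (3 + 1)r = 4r = 1/28.
Thus r = 1/112 per hour.
Amira alone: 112 hours; Ravi alone: 112/3 hours.

112 hours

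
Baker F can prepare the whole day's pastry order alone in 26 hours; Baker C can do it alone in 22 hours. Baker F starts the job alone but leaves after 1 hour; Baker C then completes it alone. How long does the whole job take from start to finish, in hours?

In 1 hour Baker F does 1/26 of the job, leaving 25/26.
Baker C works at 1/22 per hour, so finishing takes 25/26 ÷ 1/22 = 275/13 hours.
Total time = 1 + 275/13 = 288/13 hours.

288/13 hours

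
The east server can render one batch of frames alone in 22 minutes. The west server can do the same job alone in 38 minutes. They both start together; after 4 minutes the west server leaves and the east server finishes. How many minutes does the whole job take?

374/19 minutes

In the first 4 minutes the combined rate is 15/209, so 60/209 of the job is done, leaving 149/209.
After the west server leaves the rate is 1/22 per minute; the remaining 149/209 takes 298/19 minutes.
Total = 4 + 298/19 = 374/19 minutes.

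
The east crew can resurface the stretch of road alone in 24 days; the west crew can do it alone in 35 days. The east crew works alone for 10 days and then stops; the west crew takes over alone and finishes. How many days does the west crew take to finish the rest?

245/12 days

In 10 days the east crew does 10/24 = 5/12 of the job, leaving 7/12.
The west crew works at 1/35 per day, so finishing takes 7/12 ÷ 1/35 = 245/12 days.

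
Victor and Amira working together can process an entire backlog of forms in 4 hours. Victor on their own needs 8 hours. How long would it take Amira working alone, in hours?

8 hours

Combined rate is 1/4 per hour.
Known contribution: 1/8 per hour.
So Amira's rate is 1/4 − 1/8 = 1/8, meaning 8 hours alone.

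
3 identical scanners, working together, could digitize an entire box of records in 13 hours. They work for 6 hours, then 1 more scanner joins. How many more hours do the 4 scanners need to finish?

21/4 hours

One scanner does 1/39 of the job per hour.
After 6 hours with 3 scanners, 6/13 is done (7/13 left).
With 4 scanners the rate is 4/39, so the rest takes 7/13 ÷ 4/39 = 21/4 hours.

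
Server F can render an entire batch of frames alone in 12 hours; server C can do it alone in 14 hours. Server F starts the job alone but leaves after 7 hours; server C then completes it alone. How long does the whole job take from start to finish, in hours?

77/6 hours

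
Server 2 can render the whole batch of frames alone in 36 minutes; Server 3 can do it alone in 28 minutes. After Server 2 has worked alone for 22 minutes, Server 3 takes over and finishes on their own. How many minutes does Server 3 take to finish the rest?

In 22 minutes Server 2 does 22/36 = 11/18 of the job, leaving 7/18.
Server 3 works at 1/28 per minute, so finishing takes 7/18 ÷ 1/28 = 98/9 minutes.

98/9 minutes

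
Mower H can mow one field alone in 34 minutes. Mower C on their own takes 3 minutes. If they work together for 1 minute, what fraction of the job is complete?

37/102

Combined rate: 1/34 + 1/3 = (3 + 34)/102 = 37/102 per minute.
In 1 minute they complete 1·37/102 = 37/102 of the job.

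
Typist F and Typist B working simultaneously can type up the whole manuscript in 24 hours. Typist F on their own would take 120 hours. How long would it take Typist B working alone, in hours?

30 hours

Combined rate is 1/24 per hour.
Known contribution: 1/120 per hour.
So Typist B's rate is 1/24 − 1/120 = 1/30, meaning 30 hours alone.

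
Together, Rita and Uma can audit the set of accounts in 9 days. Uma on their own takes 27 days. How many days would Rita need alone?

27/2 days

Combined rate is 1/9 per day.
Known contribution: 1/27 per day.
So Rita's rate is 1/9 − 1/27 = 2/27, meaning 27/2 days alone.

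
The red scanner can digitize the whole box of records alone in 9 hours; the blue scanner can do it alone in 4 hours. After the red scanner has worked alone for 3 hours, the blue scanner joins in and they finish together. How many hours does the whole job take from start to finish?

63/13 hours

In 3 hours the red scanner does 3/9 = 1/3 of the job, leaving 2/3.
The red scanner and the blue scanner together work at 13/36 per hour, so finishing takes 2/3 ÷ 13/36 = 24/13 hours.
Total time = 3 + 24/13 = 63/13 hours.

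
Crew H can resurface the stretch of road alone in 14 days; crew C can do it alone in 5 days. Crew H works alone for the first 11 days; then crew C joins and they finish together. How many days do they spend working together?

In 11 days crew H does 11/14 of the job, leaving 3/14.
Crew H and crew C together work at 19/70 per day, so finishing takes 3/14 ÷ 19/70 = 15/19 days.

15/19 days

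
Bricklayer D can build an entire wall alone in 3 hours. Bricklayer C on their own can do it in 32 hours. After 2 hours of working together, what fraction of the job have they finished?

Combined rate: 1/3 + 1/32 = (32 + 3)/96 = 35/96 per hour.
In 2 hours they complete 2·35/96 = 35/48 of the job.

35/48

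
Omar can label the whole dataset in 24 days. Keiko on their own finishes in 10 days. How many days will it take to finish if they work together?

Combined rate: 1/24 + 1/10 = (5 + 12)/120 = 17/120 per day.
Time = 1 ÷ (17/120) = 120/17 days.

120/17 days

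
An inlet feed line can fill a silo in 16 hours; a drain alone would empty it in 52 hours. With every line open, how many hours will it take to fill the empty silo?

208/9 hours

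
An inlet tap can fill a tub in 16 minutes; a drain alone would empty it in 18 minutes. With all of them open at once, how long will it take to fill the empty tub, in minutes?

Net rate = 1/16 − 1/18 = (9 − 8)/144 = 1/144 per minute.
Filling time = 1 ÷ (1/144) = 144 minutes.

144 minutes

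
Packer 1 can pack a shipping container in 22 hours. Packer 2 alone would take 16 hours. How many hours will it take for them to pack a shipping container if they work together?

176/19 hours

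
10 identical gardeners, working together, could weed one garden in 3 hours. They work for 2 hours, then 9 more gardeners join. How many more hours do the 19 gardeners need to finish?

One gardener does 1/30 of the job per hour.
After 2 hours with 10 gardeners, 2/3 is done (1/3 left).
With 19 gardeners the rate is 19/30, so the rest takes 1/3 ÷ 19/30 = 10/19 hours.

10/19 hours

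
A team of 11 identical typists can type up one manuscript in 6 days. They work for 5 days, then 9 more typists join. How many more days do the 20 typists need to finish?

One typist does 1/66 of the job per day.
After 5 days with 11 typists, 5/6 is done (1/6 left).
With 20 typists the rate is 20/66 = 10/33, so the rest takes 1/6 ÷ 10/33 = 11/20 days.

11/20 days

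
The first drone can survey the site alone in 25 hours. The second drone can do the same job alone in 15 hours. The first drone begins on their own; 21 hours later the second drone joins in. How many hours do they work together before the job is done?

3/2 hours

In the first 21 hours the first drone alone does 21/25 of the job, leaving 4/25.
Once everyone is working, combined rate: 1/25 + 1/15 = (3 + 5)/75 = 8/75 per hour.
Remaining 4/25 at 8/75 per hour takes 3/2 hours.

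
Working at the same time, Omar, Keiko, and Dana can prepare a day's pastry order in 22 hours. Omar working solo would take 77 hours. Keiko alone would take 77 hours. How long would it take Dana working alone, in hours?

Combined rate is 1/22 per hour.
Known contribution: 1/77 + 1/77 = (1 + 1)/77 = 2/77 per hour.
So Dana's rate is 1/22 − 2/77 = 3/154, meaning 154/3 hours alone.

154/3 hours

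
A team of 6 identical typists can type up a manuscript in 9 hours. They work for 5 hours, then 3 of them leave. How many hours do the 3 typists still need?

8 hours

One typist does 1/54 of the job per hour.
After 5 hours with 6 typists, 5/9 is done (4/9 left).
With 3 typists the rate is 3/54 = 1/18, so the rest takes 4/9 ÷ 1/18 = 8 hours.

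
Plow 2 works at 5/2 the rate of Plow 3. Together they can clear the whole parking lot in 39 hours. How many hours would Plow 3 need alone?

273/2 hours

Let Plow 3's rate be r; then Plow 2's rate is (5/2)r, so together (5/2 + 1)r = (7/2)r = 1/39.
Thus r = 2/273 per hour.
Plow 3 alone: 273/2 hours; Plow 2 alone: 273/5 hours.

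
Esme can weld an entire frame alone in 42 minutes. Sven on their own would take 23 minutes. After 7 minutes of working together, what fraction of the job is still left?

73/138

Combined rate: 1/42 + 1/23 = (23 + 42)/966 = 65/966 per minute.
In 7 minutes they complete 7·65/966 = 65/138 of the job.
So 73/138 remains.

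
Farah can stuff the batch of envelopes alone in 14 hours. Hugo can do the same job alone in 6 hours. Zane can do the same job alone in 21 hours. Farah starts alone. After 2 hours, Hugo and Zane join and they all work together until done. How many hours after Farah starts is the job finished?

In the first 2 hours Farah alone does 2/14 = 1/7 of the job, leaving 6/7.
Once everyone is working, combined rate: 1/14 + 1/6 + 1/21 = (3 + 7 + 2)/42 = 12/42 = 2/7 per hour.
Remaining 6/7 at 2/7 per hour takes 3 hours.
Total from the start = 2 + 3 = 5 hours.

5 hours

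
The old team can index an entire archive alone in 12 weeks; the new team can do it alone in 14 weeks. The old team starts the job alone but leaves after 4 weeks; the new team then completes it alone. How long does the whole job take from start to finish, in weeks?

In 4 weeks the old team does 4/12 = 1/3 of the job, leaving 2/3.
The new team works at 1/14 per week, so finishing takes 2/3 ÷ 1/14 = 28/3 weeks.
Total time = 4 + 28/3 = 40/3 weeks.

40/3 weeks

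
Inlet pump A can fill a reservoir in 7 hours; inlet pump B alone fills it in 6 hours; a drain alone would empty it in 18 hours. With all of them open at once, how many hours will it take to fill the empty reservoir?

Net rate = 1/7 + 1/6 − 1/18 = (18 + 21 − 7)/126 = 32/126 = 16/63 per hour.
Filling time = 1 ÷ (16/63) = 63/16 hours.

63/16 hours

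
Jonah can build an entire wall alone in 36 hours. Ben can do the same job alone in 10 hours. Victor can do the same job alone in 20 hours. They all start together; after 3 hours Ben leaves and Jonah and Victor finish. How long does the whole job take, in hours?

9 hours

In the first 3 hours the combined rate is 8/45, so 8/15 of the job is done, leaving 7/15.
After Ben leaves the rate is 7/90 per hour; the remaining 7/15 takes 6 hours.
Total = 3 + 6 = 9 hours.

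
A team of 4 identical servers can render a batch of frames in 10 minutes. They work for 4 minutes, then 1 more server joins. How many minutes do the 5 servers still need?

24/5 minutes

One server does 1/40 of the job per minute.
After 4 minutes with 4 servers, 2/5 is done (3/5 left).
With 5 servers the rate is 5/40 = 1/8, so the rest takes 3/5 ÷ 1/8 = 24/5 minutes.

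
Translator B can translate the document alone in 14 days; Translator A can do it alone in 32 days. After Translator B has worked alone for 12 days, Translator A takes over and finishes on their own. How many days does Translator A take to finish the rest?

In 12 days Translator B does 12/14 = 6/7 of the job, leaving 1/7.
Translator A works at 1/32 per day, so finishing takes 1/7 ÷ 1/32 = 32/7 days.

32/7 days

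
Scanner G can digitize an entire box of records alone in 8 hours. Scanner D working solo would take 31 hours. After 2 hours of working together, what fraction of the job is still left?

85/124

Combined rate: 1/8 + 1/31 = (31 + 8)/248 = 39/248 per hour.
In 2 hours they complete 2·39/248 = 39/124 of the job.
So 85/124 remains.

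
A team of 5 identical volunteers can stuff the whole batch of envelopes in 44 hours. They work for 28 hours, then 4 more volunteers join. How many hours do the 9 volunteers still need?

One volunteer does 1/220 of the job per hour.
After 28 hours with 5 volunteers, 7/11 is done (4/11 left).
With 9 volunteers the rate is 9/220, so the rest takes 4/11 ÷ 9/220 = 80/9 hours.

80/9 hours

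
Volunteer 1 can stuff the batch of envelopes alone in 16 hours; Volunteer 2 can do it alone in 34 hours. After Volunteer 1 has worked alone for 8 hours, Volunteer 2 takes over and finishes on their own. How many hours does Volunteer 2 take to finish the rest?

In 8 hours Volunteer 1 does 8/16 = 1/2 of the job, leaving 1/2.
Volunteer 2 works at 1/34 per hour, so finishing takes 1/2 ÷ 1/34 = 17 hours.

17 hours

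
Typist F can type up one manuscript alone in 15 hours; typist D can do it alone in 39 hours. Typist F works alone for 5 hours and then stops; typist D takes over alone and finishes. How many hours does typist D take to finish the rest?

In 5 hours typist F does 5/15 = 1/3 of the job, leaving 2/3.
Typist D works at 1/39 per hour, so finishing takes 2/3 ÷ 1/39 = 26 hours.

26 hours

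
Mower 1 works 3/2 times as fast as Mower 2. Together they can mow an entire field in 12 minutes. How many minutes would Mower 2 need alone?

30 minutes

Let Mower 2's rate be r; then Mower 1's rate is (3/2)r, so together (3/2 + 1)r = (5/2)r = 1/12.
Thus r = 1/30 per minute.
Mower 2 alone: 30 minutes; Mower 1 alone: 20 minutes.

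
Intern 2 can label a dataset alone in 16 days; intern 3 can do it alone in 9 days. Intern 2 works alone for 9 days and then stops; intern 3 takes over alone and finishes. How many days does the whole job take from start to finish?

207/16 days

In 9 days intern 2 does 9/16 of the job, leaving 7/16.
Intern 3 works at 1/9 per day, so finishing takes 7/16 ÷ 1/9 = 63/16 days.
Total time = 9 + 63/16 = 207/16 days.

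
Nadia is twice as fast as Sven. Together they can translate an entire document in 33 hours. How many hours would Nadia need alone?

99/2 hours

Let Sven's rate be r; then Nadia's rate is 2r, so together (2 + 1)r = 3r = 1/33.
Thus r = 1/99 per hour.
Sven alone: 99 hours; Nadia alone: 99/2 hours.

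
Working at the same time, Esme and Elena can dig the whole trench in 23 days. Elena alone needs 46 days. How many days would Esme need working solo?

46 days

Combined rate is 1/23 per day.
Known contribution: 1/46 per day.
So Esme's rate is 1/23 − 1/46 = 1/46, meaning 46 days alone.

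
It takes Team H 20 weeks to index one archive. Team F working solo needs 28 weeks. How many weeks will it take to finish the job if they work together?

35/3 weeks

Combined rate: 1/20 + 1/28 = (7 + 5)/140 = 12/140 = 3/35 per week.
Time = 1 ÷ (3/35) = 35/3 weeks.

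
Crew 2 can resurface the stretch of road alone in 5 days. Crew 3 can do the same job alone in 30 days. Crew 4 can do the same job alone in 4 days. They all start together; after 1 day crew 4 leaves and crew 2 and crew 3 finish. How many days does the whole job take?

45/14 days

In the first 1 day the combined rate is 29/60, so 29/60 of the job is done, leaving 31/60.
After crew 4 leaves the rate is 7/30 per day; the remaining 31/60 takes 31/14 days.
Total = 1 + 31/14 = 45/14 days.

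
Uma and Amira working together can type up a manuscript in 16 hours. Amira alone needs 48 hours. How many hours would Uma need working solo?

24 hours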